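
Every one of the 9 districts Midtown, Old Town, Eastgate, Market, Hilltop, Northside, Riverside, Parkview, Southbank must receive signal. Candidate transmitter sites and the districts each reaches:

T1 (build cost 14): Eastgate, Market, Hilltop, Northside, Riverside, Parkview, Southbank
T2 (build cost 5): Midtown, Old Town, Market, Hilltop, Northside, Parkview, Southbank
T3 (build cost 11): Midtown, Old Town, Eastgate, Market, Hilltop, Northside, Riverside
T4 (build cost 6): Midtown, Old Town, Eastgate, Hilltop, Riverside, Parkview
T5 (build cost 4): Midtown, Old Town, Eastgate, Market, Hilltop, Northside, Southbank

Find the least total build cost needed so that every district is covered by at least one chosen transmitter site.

T4, T5 cover every district at build cost 6 + 4 = 10.
Any cover uses at least 2 transmitter sites; among all covering selections none totals below 10.

10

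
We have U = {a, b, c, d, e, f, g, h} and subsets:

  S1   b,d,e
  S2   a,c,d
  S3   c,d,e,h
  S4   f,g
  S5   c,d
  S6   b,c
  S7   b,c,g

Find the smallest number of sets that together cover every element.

4

S1, S2, S3, S4 together cover {a, b, c, d, e, f, g, h} — every element.
No 3 of the 7 sets cover everything (all 35 triples fall short), so 4 is minimum.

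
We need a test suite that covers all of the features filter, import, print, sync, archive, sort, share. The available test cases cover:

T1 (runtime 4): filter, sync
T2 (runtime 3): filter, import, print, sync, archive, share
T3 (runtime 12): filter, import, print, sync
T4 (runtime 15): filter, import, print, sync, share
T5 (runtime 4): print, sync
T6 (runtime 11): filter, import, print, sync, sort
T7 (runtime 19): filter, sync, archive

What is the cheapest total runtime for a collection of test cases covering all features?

14

T2, T6 cover every feature at runtime 3 + 11 = 14.
Any cover uses at least 2 test cases; among all covering selections none totals below 14.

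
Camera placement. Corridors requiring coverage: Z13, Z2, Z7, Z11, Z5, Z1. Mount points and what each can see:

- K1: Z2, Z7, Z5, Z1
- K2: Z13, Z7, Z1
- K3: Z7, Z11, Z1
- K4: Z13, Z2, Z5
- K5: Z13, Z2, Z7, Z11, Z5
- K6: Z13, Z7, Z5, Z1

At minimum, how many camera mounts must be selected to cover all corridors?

2

K1, K5 together cover {Z13, Z2, Z7, Z11, Z5, Z1} — every corridor.
No single camera mount contains all 6 corridors, so 2 is optimal.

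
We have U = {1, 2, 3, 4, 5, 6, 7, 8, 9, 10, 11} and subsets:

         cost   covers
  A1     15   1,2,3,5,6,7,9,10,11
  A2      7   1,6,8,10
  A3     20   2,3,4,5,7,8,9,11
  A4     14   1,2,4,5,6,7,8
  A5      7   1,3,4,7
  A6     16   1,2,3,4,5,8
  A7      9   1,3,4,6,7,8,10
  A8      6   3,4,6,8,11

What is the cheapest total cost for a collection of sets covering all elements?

21

A1, A8 cover every element at cost 15 + 6 = 21.
Any cover uses at least 2 sets; among all covering selections none totals below 21.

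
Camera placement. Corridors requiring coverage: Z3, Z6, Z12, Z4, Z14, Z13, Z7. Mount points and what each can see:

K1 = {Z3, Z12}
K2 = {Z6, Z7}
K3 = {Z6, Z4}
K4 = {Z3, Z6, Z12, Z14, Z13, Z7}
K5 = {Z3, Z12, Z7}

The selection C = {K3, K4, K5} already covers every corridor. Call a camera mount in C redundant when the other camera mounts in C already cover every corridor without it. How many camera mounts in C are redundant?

Drop K3: Z4 uncovered — not redundant.
Drop K4: Z14, Z13 uncovered — not redundant.
Drop K5: the rest still cover every corridor — redundant.
1 redundant: K5.

1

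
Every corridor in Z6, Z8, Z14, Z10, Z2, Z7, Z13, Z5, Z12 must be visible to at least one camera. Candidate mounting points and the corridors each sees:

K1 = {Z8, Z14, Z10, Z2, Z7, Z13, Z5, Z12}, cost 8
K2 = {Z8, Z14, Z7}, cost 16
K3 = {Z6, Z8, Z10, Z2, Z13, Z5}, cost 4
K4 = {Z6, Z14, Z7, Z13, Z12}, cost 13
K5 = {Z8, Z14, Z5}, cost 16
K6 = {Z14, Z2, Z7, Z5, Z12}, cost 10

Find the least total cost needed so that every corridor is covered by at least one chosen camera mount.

K1, K3 cover every corridor at cost 8 + 4 = 12.
Any cover uses at least 2 camera mounts; among all covering selections none totals below 12.

12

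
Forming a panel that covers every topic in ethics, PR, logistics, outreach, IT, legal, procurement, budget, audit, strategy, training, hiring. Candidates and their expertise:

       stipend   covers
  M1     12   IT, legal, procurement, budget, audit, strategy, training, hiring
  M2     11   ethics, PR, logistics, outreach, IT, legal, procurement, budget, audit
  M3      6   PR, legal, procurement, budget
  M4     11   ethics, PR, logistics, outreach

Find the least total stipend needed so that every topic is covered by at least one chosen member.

23

M1, M2 cover every topic at stipend 12 + 11 = 23.
Any cover uses at least 2 members; among all covering selections none totals below 23.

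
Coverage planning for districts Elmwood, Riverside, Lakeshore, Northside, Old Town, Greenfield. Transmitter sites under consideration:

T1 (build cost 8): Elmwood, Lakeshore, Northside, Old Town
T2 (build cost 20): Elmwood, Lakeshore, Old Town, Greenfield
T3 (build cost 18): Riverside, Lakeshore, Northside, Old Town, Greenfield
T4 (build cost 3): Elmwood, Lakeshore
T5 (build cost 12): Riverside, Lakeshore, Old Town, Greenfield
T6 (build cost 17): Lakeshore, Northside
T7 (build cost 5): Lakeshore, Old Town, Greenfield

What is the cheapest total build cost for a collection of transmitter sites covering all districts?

20

T1, T5 cover every district at build cost 8 + 12 = 20.
Any cover uses at least 2 transmitter sites; among all covering selections none totals below 20.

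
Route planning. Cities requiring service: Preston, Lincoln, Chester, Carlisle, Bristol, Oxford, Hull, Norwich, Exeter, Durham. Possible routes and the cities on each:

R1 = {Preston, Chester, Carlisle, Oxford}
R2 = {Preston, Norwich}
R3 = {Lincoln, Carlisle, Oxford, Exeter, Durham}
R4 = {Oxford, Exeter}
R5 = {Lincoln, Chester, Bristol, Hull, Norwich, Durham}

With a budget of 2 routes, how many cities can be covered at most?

9

Choosing R1, R5 covers {Preston, Lincoln, Chester, Carlisle, Bristol, Oxford, Hull, Norwich, Durham} — 9 cities.
No choice of 2 routes does better; here Exeter is left uncovered.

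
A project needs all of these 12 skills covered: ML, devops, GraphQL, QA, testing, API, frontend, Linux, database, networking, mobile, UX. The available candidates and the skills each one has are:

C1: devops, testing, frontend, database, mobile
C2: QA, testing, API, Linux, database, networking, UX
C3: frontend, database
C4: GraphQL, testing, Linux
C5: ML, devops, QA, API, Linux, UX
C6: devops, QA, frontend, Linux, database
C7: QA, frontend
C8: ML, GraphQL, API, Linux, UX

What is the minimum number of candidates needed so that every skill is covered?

3

C1, C2, C8 together cover {ML, devops, GraphQL, QA, testing, API, frontend, Linux, database, networking, mobile, UX} — every skill.
No 2 of the 8 candidates cover everything (all 28 pairs fall short), so 3 is minimum.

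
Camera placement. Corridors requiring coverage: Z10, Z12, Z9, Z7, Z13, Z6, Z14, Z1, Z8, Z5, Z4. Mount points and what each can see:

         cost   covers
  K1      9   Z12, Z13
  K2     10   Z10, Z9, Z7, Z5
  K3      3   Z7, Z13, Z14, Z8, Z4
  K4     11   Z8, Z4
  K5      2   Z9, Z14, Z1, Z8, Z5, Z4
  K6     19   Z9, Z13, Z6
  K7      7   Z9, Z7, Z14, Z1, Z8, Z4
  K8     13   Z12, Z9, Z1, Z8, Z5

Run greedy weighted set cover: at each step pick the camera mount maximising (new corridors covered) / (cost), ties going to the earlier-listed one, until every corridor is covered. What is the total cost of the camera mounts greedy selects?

43

Pick 1: K5 adds 6 new (Z9, Z14, Z1, Z8, Z5, Z4) at cost 2 (ratio 6/2).
Pick 2: K3 adds 2 new (Z7, Z13) at cost 3 (ratio 2/3).
Pick 3: K1 adds 1 new (Z12) at cost 9 (ratio 1/9).
Pick 4: K2 adds 1 new (Z10) at cost 10 (ratio 1/10).
Pick 5: K6 adds 1 new (Z6) at cost 19 (ratio 1/19).
Greedy total cost: 2 + 3 + 9 + 10 + 19 = 43. (The true optimum is 40, so greedy overshoots here.)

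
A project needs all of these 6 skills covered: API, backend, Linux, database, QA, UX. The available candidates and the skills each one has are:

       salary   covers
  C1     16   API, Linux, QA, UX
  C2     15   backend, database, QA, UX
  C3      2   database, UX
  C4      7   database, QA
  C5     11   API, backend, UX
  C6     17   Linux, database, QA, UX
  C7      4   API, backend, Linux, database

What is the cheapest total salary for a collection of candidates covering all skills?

C3, C4, C7 cover every skill at salary 2 + 7 + 4 = 13.
Any cover uses at least 2 candidates; among all covering selections none totals below 13.

13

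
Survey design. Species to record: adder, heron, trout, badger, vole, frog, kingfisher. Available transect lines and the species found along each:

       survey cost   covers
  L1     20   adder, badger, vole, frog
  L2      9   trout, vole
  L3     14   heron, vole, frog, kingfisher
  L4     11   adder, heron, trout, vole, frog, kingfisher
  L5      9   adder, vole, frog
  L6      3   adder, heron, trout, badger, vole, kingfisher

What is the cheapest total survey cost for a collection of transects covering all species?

L5, L6 cover every species at survey cost 9 + 3 = 12.
Any cover uses at least 2 transects; among all covering selections none totals below 12.

12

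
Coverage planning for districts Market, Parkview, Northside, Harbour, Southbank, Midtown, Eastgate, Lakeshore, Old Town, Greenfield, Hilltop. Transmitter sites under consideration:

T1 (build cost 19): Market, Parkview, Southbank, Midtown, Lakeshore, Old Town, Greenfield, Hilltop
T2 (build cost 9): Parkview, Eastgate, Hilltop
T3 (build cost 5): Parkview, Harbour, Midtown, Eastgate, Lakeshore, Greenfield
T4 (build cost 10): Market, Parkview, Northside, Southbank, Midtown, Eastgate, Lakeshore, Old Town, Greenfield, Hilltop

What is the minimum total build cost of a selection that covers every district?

15

T3, T4 cover every district at build cost 5 + 10 = 15.
Any cover uses at least 2 transmitter sites; among all covering selections none totals below 15.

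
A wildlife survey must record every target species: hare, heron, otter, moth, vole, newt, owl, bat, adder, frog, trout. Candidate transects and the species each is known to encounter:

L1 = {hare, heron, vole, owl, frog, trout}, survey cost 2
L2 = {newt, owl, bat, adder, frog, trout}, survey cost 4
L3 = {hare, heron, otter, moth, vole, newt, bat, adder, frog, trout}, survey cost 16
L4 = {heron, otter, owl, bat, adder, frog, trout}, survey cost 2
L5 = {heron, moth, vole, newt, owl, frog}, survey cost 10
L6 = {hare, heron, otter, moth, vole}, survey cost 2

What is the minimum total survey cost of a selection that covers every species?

L2, L6 cover every species at survey cost 4 + 2 = 6.
Any cover uses at least 2 transects; among all covering selections none totals below 6.

6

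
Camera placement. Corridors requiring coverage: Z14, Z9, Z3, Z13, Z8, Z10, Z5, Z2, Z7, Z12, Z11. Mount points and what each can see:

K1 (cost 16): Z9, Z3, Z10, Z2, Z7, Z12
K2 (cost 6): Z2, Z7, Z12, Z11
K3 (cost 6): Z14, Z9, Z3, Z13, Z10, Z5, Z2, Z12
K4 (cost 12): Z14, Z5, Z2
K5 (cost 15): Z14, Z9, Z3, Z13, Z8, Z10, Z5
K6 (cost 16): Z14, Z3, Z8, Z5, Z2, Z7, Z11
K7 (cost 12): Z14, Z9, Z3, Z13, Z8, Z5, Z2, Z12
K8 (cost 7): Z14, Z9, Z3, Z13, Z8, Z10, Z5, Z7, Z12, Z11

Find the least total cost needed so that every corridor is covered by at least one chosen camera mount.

K2, K8 cover every corridor at cost 6 + 7 = 13.
Any cover uses at least 2 camera mounts; among all covering selections none totals below 13.

13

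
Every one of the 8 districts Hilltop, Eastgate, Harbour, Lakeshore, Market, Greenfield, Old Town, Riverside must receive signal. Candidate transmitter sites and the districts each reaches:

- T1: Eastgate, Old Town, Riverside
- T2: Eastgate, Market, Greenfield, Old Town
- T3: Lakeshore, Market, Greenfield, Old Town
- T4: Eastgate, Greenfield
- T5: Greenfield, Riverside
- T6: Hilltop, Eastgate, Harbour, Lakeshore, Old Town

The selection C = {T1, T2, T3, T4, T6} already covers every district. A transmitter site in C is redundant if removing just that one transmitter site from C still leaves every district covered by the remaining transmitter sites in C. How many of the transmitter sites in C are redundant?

Drop T1: Riverside uncovered — not redundant.
Drop T2: the rest still cover every district — redundant.
Drop T3: the rest still cover every district — redundant.
Drop T4: the rest still cover every district — redundant.
Drop T6: Hilltop, Harbour uncovered — not redundant.
3 redundant: T2, T3, T4.

3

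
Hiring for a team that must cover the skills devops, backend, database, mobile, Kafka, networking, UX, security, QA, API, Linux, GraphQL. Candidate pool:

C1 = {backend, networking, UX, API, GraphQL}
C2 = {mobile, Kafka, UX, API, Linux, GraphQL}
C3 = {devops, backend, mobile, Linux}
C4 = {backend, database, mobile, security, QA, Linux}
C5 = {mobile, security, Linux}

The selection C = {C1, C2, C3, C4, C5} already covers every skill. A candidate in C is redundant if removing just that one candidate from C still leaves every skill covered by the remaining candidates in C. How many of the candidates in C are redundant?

Drop C1: networking uncovered — not redundant.
Drop C2: Kafka uncovered — not redundant.
Drop C3: devops uncovered — not redundant.
Drop C4: database, QA uncovered — not redundant.
Drop C5: the rest still cover every skill — redundant.
1 redundant: C5.

1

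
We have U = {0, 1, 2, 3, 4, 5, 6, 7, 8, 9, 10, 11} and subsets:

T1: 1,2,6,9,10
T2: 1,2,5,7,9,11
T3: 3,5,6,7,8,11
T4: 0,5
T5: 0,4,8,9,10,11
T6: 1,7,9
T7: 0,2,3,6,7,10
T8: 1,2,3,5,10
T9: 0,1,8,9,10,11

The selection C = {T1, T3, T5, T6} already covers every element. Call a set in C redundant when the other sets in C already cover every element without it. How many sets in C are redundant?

Drop T1: 2 uncovered — not redundant.
Drop T3: 3, 5 uncovered — not redundant.
Drop T5: 0, 4 uncovered — not redundant.
Drop T6: the rest still cover every element — redundant.
1 redundant: T6.

1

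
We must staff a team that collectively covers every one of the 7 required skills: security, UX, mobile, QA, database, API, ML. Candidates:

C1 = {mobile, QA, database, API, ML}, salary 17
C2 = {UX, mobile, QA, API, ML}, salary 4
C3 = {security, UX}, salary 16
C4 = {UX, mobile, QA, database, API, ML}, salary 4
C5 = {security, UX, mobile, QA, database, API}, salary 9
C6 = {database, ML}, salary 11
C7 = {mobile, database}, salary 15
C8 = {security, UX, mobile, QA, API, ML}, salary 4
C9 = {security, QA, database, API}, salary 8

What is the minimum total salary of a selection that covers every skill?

8

C4, C8 cover every skill at salary 4 + 4 = 8.
Any cover uses at least 2 candidates; among all covering selections none totals below 8.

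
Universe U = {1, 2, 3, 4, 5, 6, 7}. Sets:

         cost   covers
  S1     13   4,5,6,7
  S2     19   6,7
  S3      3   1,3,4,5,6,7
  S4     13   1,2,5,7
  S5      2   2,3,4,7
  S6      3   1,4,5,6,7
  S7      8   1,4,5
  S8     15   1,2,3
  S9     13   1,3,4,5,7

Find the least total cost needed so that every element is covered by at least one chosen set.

5

S3, S5 cover every element at cost 3 + 2 = 5.
Any cover uses at least 2 sets; among all covering selections none totals below 5.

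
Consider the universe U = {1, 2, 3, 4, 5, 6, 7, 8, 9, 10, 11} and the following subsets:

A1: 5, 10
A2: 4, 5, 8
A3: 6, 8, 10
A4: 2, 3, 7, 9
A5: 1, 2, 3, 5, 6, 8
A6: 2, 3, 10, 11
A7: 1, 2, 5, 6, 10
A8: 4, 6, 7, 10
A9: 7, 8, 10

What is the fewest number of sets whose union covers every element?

A2, A4, A5, A6 together cover {1, 2, 3, 4, 5, 6, 7, 8, 9, 10, 11} — every element.
No 3 of the 9 sets cover everything (all 84 triples fall short), so 4 is minimum.

4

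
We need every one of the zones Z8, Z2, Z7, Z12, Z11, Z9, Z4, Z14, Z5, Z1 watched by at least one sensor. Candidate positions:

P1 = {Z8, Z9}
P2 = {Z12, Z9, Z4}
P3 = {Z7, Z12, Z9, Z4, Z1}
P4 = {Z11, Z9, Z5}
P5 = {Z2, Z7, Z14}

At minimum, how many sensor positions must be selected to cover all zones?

P1, P3, P4, P5 together cover {Z8, Z2, Z7, Z12, Z11, Z9, Z4, Z14, Z5, Z1} — every zone.
No 3 of the 5 sensor positions cover everything (all 10 triples fall short), so 4 is minimum.

4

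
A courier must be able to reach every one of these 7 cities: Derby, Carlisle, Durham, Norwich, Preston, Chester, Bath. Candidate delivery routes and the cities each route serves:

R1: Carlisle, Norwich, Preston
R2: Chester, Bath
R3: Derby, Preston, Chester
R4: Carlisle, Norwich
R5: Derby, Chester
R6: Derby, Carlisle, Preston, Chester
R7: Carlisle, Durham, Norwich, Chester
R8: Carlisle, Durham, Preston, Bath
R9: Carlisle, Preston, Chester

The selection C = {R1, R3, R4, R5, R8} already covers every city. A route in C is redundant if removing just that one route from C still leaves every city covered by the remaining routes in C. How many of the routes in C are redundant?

4

Drop R1: the rest still cover every city — redundant.
Drop R3: the rest still cover every city — redundant.
Drop R4: the rest still cover every city — redundant.
Drop R5: the rest still cover every city — redundant.
Drop R8: Durham, Bath uncovered — not redundant.
4 redundant: R1, R3, R4, R5.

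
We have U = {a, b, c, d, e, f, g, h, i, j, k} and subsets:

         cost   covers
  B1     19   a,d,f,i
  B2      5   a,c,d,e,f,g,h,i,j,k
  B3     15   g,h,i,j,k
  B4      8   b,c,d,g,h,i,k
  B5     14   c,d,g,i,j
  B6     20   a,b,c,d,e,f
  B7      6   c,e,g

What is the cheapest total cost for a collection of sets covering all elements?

B2, B4 cover every element at cost 5 + 8 = 13.
Any cover uses at least 2 sets; among all covering selections none totals below 13.

13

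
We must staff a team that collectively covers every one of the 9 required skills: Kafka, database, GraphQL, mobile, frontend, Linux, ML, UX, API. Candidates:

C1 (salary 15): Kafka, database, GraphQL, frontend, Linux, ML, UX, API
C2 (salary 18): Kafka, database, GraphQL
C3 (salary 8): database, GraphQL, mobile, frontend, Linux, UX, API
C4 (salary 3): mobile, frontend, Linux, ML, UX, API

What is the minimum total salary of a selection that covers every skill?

C1, C4 cover every skill at salary 15 + 3 = 18.
Any cover uses at least 2 candidates; among all covering selections none totals below 18.

18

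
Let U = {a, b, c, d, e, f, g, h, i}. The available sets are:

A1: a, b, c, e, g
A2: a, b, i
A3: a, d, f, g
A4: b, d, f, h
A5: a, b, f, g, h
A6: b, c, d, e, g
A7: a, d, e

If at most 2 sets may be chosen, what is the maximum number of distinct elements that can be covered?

8

Choosing A1, A4 covers {a, b, c, d, e, f, g, h} — 8 elements.
No choice of 2 sets does better; here i is left uncovered.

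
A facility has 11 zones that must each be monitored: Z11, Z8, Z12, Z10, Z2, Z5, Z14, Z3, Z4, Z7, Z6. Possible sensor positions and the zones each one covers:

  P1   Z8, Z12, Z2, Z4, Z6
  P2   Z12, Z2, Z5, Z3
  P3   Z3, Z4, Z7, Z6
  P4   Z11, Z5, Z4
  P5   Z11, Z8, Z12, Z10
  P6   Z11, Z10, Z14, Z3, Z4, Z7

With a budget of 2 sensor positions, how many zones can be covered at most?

Choosing P1, P6 covers {Z11, Z8, Z12, Z10, Z2, Z14, Z3, Z4, Z7, Z6} — 10 zones.
No choice of 2 sensor positions does better; here Z5 is left uncovered.

10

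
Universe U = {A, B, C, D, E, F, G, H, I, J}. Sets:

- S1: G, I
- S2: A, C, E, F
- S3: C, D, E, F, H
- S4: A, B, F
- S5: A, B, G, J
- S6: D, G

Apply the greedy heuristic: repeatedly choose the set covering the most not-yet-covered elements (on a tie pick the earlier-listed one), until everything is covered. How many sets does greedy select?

3

Pick 1: S3 covers 5 new elements (C, D, E, F, H).
Pick 2: S5 covers 4 new elements (A, B, G, J).
Pick 3: S1 covers 1 new elements (I).
Greedy uses 3 sets.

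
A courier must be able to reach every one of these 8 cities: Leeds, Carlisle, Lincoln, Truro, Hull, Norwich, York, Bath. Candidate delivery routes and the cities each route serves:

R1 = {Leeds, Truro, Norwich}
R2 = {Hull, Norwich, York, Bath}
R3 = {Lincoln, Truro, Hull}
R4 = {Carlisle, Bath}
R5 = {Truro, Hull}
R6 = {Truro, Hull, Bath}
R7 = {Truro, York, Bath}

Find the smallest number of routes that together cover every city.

R1, R2, R3, R4 together cover {Leeds, Carlisle, Lincoln, Truro, Hull, Norwich, York, Bath} — every city.
No 3 of the 7 routes cover everything (all 35 triples fall short), so 4 is minimum.

4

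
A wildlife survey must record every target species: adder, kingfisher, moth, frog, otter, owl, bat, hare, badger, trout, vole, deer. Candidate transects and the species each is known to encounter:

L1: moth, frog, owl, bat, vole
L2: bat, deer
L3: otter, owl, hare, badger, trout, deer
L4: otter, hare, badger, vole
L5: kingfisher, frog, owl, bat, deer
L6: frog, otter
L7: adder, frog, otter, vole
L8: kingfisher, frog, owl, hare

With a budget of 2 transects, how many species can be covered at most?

Choosing L1, L3 covers {moth, frog, otter, owl, bat, hare, badger, trout, vole, deer} — 10 species.
No choice of 2 transects does better; here adder, kingfisher are left uncovered.

10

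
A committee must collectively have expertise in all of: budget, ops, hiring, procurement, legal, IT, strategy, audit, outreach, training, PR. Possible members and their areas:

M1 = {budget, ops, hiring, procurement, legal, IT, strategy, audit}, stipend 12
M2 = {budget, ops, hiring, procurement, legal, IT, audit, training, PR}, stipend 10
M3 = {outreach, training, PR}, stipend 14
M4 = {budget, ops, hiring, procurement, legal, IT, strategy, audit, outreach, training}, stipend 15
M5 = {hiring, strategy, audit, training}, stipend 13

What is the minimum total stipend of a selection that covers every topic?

25

M2, M4 cover every topic at stipend 10 + 15 = 25.
Any cover uses at least 2 members; among all covering selections none totals below 25.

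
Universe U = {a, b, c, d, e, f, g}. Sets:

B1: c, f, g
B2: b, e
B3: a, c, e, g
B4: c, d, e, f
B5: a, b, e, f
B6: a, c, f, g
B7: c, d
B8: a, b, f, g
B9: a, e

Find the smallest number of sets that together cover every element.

2

B4, B8 together cover {a, b, c, d, e, f, g} — every element.
No single set contains all 7 elements, so 2 is optimal.
Greedy (largest uncovered first) would take B3, B4, B2 — 3 sets — but 2 suffice.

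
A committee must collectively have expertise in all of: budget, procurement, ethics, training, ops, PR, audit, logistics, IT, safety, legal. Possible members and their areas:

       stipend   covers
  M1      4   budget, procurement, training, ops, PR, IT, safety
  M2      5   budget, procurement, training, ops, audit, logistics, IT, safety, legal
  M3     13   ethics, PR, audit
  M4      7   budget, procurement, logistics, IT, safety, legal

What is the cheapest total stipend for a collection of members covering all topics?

M2, M3 cover every topic at stipend 5 + 13 = 18.
Any cover uses at least 2 members; among all covering selections none totals below 18.
Greedy by coverage-per-stipend would pick M2, M1, M3 for 22 — worse than the optimum 18.

18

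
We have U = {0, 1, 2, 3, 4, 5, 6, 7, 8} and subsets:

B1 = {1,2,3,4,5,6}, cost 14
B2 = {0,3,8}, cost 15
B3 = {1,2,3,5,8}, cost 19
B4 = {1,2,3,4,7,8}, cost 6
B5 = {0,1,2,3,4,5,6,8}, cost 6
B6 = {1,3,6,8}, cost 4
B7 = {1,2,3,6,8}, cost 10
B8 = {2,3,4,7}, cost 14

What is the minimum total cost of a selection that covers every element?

B4, B5 cover every element at cost 6 + 6 = 12.
Any cover uses at least 2 sets; among all covering selections none totals below 12.

12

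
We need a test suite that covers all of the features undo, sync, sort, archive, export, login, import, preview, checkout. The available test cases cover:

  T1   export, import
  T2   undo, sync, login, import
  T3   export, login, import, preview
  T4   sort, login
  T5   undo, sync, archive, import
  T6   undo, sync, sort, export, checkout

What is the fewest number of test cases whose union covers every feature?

3

T3, T5, T6 together cover {undo, sync, sort, archive, export, login, import, preview, checkout} — every feature.
No 2 of the 6 test cases cover everything (all 15 pairs fall short), so 3 is minimum.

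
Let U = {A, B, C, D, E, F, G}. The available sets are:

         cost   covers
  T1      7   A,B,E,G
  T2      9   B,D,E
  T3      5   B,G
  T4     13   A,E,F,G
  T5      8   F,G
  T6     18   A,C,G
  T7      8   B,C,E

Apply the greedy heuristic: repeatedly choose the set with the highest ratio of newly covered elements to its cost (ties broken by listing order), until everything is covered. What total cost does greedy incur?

Pick 1: T1 adds 4 new (A, B, E, G) at cost 7 (ratio 4/7).
Pick 2: T5 adds 1 new (F) at cost 8 (ratio 1/8).
Pick 3: T7 adds 1 new (C) at cost 8 (ratio 1/8).
Pick 4: T2 adds 1 new (D) at cost 9 (ratio 1/9).
Greedy total cost: 7 + 8 + 8 + 9 = 32. (The true optimum is 30, so greedy overshoots here.)

32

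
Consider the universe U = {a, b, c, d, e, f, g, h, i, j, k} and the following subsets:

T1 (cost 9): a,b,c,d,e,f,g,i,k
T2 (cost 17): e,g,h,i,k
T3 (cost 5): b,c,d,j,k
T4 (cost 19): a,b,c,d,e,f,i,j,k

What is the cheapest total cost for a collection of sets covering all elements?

T1, T2, T3 cover every element at cost 9 + 17 + 5 = 31.
Any cover uses at least 2 sets; among all covering selections none totals below 31.

31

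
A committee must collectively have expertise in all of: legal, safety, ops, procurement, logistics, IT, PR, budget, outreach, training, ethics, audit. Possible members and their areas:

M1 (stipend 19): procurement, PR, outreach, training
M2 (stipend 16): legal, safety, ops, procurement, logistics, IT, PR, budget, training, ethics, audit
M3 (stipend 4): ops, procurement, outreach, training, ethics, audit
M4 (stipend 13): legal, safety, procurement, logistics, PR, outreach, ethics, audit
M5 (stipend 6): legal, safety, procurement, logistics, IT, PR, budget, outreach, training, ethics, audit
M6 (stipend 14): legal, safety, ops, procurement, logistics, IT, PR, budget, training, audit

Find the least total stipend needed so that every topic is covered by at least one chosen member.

M3, M5 cover every topic at stipend 4 + 6 = 10.
Any cover uses at least 2 members; among all covering selections none totals below 10.

10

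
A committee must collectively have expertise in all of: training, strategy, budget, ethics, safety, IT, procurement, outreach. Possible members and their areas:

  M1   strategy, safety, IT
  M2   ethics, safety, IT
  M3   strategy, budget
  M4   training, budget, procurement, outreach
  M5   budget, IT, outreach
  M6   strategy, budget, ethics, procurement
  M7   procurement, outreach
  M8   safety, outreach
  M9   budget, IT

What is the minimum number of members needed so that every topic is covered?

M1, M2, M4 together cover {training, strategy, budget, ethics, safety, IT, procurement, outreach} — every topic.
No 2 of the 9 members cover everything (all 36 pairs fall short), so 3 is minimum.

3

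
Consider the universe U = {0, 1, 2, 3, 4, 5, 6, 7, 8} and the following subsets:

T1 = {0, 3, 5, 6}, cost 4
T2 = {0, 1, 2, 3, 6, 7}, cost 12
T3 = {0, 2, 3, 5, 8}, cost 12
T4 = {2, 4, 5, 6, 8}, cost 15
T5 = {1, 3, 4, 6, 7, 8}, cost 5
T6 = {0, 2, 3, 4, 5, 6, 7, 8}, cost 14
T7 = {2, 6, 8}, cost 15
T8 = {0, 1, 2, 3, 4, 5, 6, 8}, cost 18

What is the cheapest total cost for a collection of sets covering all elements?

T3, T5 cover every element at cost 12 + 5 = 17.
Any cover uses at least 2 sets; among all covering selections none totals below 17.
Greedy by coverage-per-cost would pick T5, T1, T2 for 21 — worse than the optimum 17.

17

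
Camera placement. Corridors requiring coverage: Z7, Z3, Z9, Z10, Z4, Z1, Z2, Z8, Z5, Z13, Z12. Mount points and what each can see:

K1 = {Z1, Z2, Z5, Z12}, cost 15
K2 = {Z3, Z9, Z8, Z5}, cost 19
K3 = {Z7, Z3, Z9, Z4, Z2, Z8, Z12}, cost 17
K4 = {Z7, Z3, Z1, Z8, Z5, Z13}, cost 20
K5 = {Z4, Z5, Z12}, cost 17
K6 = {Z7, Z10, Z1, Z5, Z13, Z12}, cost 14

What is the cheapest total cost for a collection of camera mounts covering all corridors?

K3, K6 cover every corridor at cost 17 + 14 = 31.
Any cover uses at least 2 camera mounts; among all covering selections none totals below 31.

31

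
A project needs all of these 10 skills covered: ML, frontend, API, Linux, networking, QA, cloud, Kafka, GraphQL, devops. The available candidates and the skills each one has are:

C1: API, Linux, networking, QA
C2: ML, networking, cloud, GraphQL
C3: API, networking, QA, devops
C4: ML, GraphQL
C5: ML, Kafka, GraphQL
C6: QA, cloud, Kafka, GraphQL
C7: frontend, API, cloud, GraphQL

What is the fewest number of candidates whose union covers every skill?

C1, C3, C5, C7 together cover {ML, frontend, API, Linux, networking, QA, cloud, Kafka, GraphQL, devops} — every skill.
No 3 of the 7 candidates cover everything (all 35 triples fall short), so 4 is minimum.
Greedy (largest uncovered first) would take C1, C2, C3, C5, C7 — 5 candidates — but 4 suffice.

4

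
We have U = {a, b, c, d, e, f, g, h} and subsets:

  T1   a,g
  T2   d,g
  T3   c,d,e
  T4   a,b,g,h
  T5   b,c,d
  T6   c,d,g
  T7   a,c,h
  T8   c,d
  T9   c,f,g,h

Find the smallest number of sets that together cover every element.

T3, T4, T9 together cover {a, b, c, d, e, f, g, h} — every element.
No 2 of the 9 sets cover everything (all 36 pairs fall short), so 3 is minimum.

3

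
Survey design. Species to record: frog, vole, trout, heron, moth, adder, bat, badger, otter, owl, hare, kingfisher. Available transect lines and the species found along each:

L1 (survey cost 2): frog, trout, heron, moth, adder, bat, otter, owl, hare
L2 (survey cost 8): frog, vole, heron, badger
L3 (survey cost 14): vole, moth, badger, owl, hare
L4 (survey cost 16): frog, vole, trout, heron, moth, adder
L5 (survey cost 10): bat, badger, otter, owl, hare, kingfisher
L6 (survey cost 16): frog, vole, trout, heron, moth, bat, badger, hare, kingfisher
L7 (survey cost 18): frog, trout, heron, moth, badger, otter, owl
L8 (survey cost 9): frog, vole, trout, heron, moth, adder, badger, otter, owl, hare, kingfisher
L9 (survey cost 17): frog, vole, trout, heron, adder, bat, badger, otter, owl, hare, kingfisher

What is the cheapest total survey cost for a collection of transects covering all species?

11

L1, L8 cover every species at survey cost 2 + 9 = 11.
Any cover uses at least 2 transects; among all covering selections none totals below 11.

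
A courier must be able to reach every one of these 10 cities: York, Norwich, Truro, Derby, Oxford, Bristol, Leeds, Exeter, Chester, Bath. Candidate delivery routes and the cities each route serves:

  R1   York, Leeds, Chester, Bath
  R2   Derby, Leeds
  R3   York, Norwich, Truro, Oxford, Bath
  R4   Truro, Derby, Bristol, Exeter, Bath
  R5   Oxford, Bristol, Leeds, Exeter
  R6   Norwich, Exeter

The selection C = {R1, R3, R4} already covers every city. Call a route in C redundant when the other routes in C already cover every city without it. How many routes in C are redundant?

Drop R1: Leeds, Chester uncovered — not redundant.
Drop R3: Norwich, Oxford uncovered — not redundant.
Drop R4: Derby, Bristol, Exeter uncovered — not redundant.
None of the routes in C is redundant.

0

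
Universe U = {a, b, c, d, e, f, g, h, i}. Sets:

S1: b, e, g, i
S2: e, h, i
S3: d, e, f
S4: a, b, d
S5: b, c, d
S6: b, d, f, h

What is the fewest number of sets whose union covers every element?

S1, S4, S5, S6 together cover {a, b, c, d, e, f, g, h, i} — every element.
No 3 of the 6 sets cover everything (all 20 triples fall short), so 4 is minimum.

4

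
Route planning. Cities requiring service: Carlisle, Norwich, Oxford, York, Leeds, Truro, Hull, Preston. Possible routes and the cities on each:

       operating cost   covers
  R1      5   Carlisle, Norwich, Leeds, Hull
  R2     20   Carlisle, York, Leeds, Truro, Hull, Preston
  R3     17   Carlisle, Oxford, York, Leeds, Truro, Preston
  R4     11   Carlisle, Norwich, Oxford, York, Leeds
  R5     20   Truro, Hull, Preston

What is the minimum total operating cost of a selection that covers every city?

R1, R3 cover every city at operating cost 5 + 17 = 22.
Any cover uses at least 2 routes; among all covering selections none totals below 22.

22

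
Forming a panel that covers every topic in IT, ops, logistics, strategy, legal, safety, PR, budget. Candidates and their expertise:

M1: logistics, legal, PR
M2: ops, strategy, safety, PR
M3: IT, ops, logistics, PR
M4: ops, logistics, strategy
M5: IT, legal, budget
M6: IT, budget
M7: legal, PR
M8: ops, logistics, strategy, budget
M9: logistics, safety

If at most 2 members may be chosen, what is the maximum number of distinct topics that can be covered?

7

Choosing M2, M5 covers {IT, ops, strategy, legal, safety, PR, budget} — 7 topics.
No choice of 2 members does better; here logistics is left uncovered.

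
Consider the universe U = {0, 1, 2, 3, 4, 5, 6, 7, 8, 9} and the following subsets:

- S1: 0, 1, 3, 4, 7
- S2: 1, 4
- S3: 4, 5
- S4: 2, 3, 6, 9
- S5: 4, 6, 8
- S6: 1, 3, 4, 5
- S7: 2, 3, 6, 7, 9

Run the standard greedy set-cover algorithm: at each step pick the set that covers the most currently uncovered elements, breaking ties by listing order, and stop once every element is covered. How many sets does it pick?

Pick 1: S1 covers 5 new elements (0, 1, 3, 4, 7).
Pick 2: S4 covers 3 new elements (2, 6, 9).
Pick 3: S3 covers 1 new elements (5).
Pick 4: S5 covers 1 new elements (8).
Greedy uses 4 sets.

4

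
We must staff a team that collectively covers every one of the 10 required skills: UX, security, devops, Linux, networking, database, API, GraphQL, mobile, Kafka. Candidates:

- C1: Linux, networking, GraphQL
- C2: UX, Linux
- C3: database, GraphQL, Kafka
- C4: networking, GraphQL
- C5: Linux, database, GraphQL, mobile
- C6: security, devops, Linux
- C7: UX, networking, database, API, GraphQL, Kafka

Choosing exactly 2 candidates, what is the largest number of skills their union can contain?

9

Choosing C6, C7 covers {UX, security, devops, Linux, networking, database, API, GraphQL, Kafka} — 9 skills.
No choice of 2 candidates does better; here mobile is left uncovered.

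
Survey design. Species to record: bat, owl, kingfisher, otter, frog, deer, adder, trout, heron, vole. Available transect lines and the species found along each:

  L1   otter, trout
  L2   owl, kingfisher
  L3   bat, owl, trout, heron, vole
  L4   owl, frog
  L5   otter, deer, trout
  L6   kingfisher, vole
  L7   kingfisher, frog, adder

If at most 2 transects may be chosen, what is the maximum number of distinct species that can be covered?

8

Choosing L3, L7 covers {bat, owl, kingfisher, frog, adder, trout, heron, vole} — 8 species.
No choice of 2 transects does better; here otter, deer are left uncovered.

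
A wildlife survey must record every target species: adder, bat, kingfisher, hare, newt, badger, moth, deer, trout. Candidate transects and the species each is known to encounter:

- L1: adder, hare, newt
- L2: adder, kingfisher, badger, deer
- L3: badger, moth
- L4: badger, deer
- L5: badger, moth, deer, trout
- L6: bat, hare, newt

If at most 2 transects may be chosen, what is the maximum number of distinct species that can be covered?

Choosing L1, L5 covers {adder, hare, newt, badger, moth, deer, trout} — 7 species.
No choice of 2 transects does better; here bat, kingfisher are left uncovered.

7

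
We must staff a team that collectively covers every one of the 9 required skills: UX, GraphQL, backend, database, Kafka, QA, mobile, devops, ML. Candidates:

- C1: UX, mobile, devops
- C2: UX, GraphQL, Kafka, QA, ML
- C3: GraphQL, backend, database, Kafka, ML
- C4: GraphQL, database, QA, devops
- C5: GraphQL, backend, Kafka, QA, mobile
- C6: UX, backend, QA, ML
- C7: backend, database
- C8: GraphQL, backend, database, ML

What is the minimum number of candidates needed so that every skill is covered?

3

C1, C2, C3 together cover {UX, GraphQL, backend, database, Kafka, QA, mobile, devops, ML} — every skill.
No 2 of the 8 candidates cover everything (all 28 pairs fall short), so 3 is minimum.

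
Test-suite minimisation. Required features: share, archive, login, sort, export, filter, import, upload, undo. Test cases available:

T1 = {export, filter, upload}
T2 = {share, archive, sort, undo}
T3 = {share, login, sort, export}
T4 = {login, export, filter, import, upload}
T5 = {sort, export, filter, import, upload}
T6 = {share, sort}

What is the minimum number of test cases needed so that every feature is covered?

T2, T4 together cover {share, archive, login, sort, export, filter, import, upload, undo} — every feature.
No single test case contains all 9 features, so 2 is optimal.

2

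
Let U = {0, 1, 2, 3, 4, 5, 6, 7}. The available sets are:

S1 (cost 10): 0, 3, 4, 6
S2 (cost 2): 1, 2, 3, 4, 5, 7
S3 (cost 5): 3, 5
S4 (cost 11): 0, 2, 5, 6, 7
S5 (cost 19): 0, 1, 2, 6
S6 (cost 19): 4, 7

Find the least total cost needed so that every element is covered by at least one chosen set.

S1, S2 cover every element at cost 10 + 2 = 12.
Any cover uses at least 2 sets; among all covering selections none totals below 12.

12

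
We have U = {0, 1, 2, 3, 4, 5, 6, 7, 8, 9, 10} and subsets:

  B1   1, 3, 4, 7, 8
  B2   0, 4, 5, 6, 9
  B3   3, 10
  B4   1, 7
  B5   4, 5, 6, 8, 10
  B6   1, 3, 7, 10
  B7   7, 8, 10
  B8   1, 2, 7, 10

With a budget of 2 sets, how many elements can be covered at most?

Choosing B1, B2 covers {0, 1, 3, 4, 5, 6, 7, 8, 9} — 9 elements.
No choice of 2 sets does better; here 2, 10 are left uncovered.

9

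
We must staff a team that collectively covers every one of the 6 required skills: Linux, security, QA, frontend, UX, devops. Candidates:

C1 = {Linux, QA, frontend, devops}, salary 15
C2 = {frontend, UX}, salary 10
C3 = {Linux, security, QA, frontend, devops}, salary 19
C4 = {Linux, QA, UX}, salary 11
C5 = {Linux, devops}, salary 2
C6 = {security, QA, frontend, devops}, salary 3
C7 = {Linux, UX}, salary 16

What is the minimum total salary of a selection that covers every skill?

C4, C6 cover every skill at salary 11 + 3 = 14.
Any cover uses at least 2 candidates; among all covering selections none totals below 14.

14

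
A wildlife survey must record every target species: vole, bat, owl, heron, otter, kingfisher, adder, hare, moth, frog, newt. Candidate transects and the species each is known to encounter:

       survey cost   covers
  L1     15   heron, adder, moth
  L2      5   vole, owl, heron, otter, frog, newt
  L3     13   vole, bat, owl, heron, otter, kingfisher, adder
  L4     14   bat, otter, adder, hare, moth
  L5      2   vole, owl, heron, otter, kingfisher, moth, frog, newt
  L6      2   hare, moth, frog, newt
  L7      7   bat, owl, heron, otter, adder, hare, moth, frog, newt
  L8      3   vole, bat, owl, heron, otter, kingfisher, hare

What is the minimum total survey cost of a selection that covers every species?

L5, L7 cover every species at survey cost 2 + 7 = 9.
Any cover uses at least 2 transects; among all covering selections none totals below 9.

9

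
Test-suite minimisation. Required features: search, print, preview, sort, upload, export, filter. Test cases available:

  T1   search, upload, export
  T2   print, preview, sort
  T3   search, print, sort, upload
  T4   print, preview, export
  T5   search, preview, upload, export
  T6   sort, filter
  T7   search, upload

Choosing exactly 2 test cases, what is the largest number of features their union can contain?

Choosing T1, T2 covers {search, print, preview, sort, upload, export} — 6 features.
No choice of 2 test cases does better; here filter is left uncovered.

6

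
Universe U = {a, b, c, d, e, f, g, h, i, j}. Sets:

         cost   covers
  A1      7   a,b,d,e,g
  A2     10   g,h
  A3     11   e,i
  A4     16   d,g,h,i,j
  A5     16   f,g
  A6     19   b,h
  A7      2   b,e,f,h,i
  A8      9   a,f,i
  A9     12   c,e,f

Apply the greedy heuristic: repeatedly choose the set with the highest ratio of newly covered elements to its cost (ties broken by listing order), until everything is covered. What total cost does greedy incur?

37

Pick 1: A7 adds 5 new (b, e, f, h, i) at cost 2 (ratio 5/2).
Pick 2: A1 adds 3 new (a, d, g) at cost 7 (ratio 3/7).
Pick 3: A9 adds 1 new (c) at cost 12 (ratio 1/12).
Pick 4: A4 adds 1 new (j) at cost 16 (ratio 1/16).
Greedy total cost: 2 + 7 + 12 + 16 = 37. (The true optimum is 35, so greedy overshoots here.)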